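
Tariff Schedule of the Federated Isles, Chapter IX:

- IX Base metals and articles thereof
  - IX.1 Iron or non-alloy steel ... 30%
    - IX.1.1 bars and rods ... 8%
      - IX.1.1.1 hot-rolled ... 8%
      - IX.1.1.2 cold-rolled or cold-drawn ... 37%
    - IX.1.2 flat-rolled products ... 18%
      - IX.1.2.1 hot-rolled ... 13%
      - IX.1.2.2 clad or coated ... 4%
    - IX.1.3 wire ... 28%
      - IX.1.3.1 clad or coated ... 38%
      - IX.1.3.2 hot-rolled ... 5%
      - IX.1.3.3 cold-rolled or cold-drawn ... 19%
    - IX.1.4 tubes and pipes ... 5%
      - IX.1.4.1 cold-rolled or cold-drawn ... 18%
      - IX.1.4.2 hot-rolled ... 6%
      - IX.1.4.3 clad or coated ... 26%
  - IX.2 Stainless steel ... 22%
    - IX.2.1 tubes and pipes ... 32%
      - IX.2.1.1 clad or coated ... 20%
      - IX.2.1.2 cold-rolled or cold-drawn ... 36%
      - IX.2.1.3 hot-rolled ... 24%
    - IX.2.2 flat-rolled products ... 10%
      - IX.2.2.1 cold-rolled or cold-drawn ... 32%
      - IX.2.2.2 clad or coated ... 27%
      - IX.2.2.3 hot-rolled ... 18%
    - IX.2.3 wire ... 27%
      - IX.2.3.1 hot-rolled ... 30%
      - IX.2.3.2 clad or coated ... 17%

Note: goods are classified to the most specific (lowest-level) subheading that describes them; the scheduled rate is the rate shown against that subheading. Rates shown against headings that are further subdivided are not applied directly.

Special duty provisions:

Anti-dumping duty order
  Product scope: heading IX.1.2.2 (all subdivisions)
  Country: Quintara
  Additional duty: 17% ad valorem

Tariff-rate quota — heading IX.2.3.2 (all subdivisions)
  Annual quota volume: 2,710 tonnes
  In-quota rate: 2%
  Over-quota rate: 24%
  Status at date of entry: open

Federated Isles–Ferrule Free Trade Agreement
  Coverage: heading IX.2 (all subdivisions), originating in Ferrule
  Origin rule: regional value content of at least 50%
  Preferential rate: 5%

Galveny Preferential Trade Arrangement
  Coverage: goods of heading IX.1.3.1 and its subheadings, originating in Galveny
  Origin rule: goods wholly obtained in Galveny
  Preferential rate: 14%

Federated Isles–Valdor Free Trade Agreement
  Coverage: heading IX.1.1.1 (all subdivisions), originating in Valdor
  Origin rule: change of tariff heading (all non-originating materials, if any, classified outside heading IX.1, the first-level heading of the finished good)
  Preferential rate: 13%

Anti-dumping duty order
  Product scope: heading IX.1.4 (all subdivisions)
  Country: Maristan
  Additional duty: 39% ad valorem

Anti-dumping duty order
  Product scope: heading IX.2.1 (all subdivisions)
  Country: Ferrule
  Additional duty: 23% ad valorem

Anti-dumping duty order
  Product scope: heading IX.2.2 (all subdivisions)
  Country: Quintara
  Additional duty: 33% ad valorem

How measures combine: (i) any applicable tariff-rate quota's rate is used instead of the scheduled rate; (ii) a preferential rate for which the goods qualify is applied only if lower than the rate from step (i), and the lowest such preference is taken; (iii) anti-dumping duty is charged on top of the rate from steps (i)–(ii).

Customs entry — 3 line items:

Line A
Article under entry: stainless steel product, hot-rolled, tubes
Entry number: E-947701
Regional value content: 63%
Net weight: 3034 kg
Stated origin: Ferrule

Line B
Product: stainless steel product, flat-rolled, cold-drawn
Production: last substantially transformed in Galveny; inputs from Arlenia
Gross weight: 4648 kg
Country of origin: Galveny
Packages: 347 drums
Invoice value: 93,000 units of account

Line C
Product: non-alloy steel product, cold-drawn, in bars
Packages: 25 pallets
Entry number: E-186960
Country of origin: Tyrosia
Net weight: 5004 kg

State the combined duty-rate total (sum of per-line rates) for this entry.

97%

Line A: stainless steel → IX.2; tubes → IX.2.1; hot-rolled → IX.2.1.3. Scheduled 24%. Ferrule agreement on IX.2: RVC ≥ 50% → 5% available; preferential 5%; anti-dumping (Ferrule, IX.2.1): +23%; total 5% + 23% = 28%. → 28%.
Line B: stainless steel → IX.2; flat-rolled → IX.2.2; cold-drawn → IX.2.2.1. Scheduled 32%. Galveny agreement on IX.1.3.1: IX.2.2.1 not covered. → 32%.
Line C: non-alloy steel → IX.1; in bars → IX.1.1; cold-drawn → IX.1.1.2. Scheduled 37%. No special measure applies. → 37%.
Sum: 28% + 32% + 37% = 97%.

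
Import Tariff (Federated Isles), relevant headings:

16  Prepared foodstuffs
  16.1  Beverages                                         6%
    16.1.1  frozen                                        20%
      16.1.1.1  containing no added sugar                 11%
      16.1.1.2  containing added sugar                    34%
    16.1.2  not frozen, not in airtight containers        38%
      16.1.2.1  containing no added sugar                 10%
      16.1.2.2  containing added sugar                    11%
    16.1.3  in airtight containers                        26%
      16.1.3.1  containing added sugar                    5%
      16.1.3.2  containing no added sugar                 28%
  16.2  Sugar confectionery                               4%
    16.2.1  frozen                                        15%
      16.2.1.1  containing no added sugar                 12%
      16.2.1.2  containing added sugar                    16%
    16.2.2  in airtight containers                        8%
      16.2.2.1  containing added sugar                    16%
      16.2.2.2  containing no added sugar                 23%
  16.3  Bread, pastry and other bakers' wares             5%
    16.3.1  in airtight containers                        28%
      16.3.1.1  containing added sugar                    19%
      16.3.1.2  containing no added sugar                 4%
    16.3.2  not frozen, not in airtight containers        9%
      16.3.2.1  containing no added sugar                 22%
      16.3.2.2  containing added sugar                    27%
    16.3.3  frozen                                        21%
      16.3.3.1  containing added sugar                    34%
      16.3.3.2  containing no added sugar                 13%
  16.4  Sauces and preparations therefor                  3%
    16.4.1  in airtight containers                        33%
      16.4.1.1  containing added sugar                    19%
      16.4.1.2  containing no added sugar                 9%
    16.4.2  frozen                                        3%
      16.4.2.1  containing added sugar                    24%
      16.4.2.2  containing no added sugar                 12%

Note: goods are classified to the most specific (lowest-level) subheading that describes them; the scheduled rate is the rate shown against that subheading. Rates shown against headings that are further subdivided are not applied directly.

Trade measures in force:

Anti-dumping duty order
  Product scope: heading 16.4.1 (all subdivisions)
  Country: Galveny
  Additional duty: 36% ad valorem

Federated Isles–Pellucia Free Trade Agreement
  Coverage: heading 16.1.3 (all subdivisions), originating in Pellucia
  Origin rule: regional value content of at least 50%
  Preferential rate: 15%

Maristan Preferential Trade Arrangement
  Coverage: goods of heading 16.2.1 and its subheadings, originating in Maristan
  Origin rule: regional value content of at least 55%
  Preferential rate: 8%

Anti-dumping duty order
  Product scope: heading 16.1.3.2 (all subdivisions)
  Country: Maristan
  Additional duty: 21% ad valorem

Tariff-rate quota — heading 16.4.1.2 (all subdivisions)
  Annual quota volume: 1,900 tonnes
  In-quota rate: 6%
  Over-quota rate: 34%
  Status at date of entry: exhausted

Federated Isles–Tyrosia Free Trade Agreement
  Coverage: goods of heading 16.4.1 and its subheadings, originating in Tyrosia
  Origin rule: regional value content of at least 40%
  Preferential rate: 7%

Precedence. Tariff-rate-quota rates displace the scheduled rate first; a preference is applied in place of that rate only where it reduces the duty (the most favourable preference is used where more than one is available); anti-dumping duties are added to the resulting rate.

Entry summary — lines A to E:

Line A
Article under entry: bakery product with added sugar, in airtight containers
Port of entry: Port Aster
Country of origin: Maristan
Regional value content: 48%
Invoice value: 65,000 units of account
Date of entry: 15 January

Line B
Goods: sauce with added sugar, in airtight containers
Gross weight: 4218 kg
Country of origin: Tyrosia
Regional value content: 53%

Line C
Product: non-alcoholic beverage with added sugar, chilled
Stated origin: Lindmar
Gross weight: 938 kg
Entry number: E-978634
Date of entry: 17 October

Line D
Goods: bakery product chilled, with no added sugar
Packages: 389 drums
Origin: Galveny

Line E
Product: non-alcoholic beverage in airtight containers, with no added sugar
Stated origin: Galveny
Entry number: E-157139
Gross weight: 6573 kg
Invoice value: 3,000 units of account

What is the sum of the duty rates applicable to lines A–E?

87%

Line A: bakery product → 16.3; in airtight containers → 16.3.1; with added sugar → 16.3.1.1. Scheduled 19%. Maristan agreement on 16.2.1: 16.3.1.1 not covered. → 19%.
Line B: sauce → 16.4; in airtight containers → 16.4.1; with added sugar → 16.4.1.1. Scheduled 19%. Tyrosia agreement on 16.4.1: RVC ≥ 40% → 7% available; preferential 7%. → 7%.
Line C: non-alcoholic beverage → 16.1; chilled → 16.1.2; with added sugar → 16.1.2.2. Scheduled 11%. No special measure applies. → 11%.
Line D: bakery product → 16.3; chilled → 16.3.2; with no added sugar → 16.3.2.1. Scheduled 22%. No special measure applies. → 22%.
Line E: non-alcoholic beverage → 16.1; in airtight containers → 16.1.3; with no added sugar → 16.1.3.2. Scheduled 28%. No special measure applies. → 28%.
Sum: 19% + 7% + 11% + 22% + 28% = 87%.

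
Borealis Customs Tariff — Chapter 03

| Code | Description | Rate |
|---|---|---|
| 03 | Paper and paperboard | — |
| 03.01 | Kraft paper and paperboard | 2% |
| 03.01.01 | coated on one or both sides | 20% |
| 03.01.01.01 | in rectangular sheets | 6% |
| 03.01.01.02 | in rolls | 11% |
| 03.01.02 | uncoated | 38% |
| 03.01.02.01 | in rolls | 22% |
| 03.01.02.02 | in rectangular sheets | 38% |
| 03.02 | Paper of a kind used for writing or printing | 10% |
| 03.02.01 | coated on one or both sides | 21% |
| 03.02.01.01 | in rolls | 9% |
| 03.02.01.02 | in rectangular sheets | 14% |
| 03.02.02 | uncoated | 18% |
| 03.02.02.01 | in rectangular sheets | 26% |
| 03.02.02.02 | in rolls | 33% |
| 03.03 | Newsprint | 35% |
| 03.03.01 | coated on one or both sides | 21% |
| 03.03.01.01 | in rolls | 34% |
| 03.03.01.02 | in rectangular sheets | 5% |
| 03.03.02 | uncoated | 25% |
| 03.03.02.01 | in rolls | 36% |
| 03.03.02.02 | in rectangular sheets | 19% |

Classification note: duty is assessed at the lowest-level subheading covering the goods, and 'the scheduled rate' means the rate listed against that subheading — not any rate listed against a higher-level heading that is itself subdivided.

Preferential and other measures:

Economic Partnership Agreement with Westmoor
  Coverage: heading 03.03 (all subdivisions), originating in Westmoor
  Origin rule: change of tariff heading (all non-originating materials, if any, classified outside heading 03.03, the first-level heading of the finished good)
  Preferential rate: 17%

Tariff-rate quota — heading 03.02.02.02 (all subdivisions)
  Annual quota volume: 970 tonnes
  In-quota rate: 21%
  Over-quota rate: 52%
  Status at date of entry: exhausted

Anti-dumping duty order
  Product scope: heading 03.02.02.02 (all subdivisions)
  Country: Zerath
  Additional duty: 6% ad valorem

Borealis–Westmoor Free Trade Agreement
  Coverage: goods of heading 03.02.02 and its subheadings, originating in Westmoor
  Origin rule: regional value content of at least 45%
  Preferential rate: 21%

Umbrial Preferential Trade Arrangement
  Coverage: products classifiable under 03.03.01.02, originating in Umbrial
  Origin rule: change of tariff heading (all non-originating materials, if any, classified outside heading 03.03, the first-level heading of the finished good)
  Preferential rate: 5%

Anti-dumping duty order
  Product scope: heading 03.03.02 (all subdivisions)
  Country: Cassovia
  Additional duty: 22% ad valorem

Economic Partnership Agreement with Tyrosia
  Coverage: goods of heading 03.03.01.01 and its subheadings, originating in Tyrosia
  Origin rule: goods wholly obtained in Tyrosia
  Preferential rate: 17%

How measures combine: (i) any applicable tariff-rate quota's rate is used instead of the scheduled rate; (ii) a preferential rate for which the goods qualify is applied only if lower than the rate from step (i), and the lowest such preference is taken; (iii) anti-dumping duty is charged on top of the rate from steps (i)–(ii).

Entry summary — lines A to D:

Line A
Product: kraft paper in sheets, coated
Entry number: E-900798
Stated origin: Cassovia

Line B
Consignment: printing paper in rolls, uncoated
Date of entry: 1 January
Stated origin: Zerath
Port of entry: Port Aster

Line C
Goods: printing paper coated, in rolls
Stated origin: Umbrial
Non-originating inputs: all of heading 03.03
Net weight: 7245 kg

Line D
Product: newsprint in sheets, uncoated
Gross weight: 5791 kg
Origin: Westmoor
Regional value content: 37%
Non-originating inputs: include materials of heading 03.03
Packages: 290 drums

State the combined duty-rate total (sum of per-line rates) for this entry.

92%

Line A: kraft paper → 03.01; coated → 03.01.01; in sheets → 03.01.01.01. Scheduled 6%. No special measure applies. → 6%.
Line B: printing paper → 03.02; uncoated → 03.02.02; in rolls → 03.02.02.02. Scheduled 33%. quota on 03.02.02.02 exhausted → over-quota 52%; anti-dumping (Zerath, 03.02.02.02): +6%; total 52% + 6% = 58%. → 58%.
Line C: printing paper → 03.02; coated → 03.02.01; in rolls → 03.02.01.01. Scheduled 9%. Umbrial agreement on 03.03.01.02: 03.02.01.01 not covered. → 9%.
Line D: newsprint → 03.03; uncoated → 03.03.02; in sheets → 03.03.02.02. Scheduled 19%. Westmoor agreement on 03.03: CTH not met; Westmoor agreement on 03.02.02: 03.03.02.02 not covered. → 19%.
Sum: 6% + 58% + 9% + 19% = 92%.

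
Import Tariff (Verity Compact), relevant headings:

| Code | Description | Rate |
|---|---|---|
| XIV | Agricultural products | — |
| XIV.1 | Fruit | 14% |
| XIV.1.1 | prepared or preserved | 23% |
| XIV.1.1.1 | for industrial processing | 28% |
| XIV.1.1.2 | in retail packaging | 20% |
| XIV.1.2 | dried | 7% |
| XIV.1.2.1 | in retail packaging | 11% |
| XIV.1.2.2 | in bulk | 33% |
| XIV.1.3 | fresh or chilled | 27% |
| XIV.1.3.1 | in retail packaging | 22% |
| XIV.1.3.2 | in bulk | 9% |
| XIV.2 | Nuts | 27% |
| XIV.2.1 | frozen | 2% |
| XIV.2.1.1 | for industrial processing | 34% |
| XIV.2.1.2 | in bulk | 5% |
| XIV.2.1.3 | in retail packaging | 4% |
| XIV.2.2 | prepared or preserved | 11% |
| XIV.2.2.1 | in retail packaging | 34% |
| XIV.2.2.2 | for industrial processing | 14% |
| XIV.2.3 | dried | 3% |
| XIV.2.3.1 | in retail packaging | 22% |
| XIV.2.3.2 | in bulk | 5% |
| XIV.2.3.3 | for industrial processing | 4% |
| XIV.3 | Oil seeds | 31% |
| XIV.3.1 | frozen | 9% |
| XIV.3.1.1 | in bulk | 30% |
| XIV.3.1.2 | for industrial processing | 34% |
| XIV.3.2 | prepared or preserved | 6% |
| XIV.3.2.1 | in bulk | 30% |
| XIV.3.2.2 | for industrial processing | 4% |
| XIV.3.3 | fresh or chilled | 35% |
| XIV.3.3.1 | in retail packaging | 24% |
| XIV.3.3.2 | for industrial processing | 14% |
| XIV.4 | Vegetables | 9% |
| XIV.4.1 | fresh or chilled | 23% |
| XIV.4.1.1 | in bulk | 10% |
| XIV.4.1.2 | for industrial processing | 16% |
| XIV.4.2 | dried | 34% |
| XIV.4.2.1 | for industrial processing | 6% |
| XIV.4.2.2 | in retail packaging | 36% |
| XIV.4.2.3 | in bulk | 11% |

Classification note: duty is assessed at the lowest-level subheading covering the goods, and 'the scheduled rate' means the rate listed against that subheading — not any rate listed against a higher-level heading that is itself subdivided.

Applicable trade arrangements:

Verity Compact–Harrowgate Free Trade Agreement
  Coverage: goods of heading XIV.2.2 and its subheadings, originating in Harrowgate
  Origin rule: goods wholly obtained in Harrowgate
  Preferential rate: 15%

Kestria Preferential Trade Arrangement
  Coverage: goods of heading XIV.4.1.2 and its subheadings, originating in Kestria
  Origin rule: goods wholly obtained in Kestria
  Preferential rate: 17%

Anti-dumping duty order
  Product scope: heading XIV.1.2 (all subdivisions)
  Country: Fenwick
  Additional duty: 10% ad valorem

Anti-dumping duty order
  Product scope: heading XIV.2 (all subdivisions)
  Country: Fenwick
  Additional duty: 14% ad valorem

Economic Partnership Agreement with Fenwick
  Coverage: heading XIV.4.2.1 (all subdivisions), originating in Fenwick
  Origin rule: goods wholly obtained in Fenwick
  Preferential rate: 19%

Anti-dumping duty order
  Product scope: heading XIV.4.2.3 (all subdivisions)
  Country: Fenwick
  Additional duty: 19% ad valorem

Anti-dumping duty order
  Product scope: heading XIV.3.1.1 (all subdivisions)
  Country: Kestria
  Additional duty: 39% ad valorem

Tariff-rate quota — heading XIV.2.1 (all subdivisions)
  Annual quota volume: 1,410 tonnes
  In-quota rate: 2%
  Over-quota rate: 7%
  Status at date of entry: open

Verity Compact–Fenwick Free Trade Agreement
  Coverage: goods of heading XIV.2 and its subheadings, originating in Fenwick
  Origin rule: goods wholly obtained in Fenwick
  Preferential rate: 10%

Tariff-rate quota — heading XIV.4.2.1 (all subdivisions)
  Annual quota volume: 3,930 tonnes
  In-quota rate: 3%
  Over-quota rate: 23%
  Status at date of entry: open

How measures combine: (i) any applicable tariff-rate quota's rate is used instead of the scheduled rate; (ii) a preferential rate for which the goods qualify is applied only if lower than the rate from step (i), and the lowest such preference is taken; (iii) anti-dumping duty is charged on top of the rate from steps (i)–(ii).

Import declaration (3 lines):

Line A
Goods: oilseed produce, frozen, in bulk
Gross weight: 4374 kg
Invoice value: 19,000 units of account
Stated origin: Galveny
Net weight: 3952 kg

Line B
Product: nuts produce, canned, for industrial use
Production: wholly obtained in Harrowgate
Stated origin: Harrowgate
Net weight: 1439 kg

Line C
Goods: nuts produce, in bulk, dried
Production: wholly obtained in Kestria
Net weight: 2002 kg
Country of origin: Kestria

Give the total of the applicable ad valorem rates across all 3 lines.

Line A: oilseed → XIV.3; frozen → XIV.3.1; in bulk → XIV.3.1.1. Scheduled 30%. No special measure applies. → 30%.
Line B: nuts → XIV.2; canned → XIV.2.2; for industrial use → XIV.2.2.2. Scheduled 14%. Harrowgate agreement on XIV.2.2: wholly obtained → 15% available; preference 15% not lower than 14% → no reduction. → 14%.
Line C: nuts → XIV.2; dried → XIV.2.3; in bulk → XIV.2.3.2. Scheduled 5%. Kestria agreement on XIV.4.1.2: XIV.2.3.2 not covered. → 5%.
Sum: 30% + 14% + 5% = 49%.

49%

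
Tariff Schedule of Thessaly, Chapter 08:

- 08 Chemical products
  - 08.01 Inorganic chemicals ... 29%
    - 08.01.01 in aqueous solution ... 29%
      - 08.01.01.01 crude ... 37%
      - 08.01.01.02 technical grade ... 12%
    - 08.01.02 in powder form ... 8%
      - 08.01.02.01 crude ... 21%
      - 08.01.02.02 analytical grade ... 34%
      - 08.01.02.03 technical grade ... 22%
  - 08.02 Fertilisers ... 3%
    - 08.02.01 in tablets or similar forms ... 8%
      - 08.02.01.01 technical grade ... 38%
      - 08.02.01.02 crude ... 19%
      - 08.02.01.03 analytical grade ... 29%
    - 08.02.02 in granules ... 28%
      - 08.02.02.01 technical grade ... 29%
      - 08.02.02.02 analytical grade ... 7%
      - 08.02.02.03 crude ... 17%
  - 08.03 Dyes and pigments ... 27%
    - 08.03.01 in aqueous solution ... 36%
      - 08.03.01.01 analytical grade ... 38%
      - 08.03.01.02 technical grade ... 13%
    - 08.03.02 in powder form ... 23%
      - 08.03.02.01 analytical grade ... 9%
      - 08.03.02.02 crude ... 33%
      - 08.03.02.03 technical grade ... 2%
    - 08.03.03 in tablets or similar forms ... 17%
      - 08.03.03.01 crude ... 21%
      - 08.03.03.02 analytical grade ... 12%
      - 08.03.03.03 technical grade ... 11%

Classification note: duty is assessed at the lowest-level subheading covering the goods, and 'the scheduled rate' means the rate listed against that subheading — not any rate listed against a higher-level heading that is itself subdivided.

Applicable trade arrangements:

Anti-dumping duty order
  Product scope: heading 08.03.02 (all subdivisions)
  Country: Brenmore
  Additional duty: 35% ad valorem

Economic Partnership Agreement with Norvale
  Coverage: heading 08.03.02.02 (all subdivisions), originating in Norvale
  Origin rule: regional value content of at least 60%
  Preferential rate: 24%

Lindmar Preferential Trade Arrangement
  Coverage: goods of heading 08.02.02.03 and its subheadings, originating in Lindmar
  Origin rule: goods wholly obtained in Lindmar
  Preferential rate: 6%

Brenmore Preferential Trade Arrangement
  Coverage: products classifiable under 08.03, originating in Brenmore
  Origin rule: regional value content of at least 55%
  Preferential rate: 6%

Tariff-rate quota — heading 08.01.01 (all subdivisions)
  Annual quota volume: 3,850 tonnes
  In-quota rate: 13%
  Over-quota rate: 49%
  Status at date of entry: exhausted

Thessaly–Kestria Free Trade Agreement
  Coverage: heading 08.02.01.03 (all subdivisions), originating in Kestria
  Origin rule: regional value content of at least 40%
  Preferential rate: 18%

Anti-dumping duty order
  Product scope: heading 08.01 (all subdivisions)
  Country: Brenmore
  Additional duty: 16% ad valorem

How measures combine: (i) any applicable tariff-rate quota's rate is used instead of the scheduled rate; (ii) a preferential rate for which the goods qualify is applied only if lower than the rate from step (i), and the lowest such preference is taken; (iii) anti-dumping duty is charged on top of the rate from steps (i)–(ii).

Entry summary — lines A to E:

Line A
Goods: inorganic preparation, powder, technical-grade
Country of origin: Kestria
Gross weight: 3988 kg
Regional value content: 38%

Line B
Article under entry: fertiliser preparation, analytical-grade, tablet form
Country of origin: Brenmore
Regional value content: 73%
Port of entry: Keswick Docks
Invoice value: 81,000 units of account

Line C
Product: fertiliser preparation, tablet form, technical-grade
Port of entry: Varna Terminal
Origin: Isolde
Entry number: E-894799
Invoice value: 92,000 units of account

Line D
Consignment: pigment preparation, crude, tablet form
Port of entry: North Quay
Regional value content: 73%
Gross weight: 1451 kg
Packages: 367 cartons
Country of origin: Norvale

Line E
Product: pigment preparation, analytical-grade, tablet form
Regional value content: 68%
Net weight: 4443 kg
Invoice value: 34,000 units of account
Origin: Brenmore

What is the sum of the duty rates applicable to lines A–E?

Line A: inorganic → 08.01; powder → 08.01.02; technical-grade → 08.01.02.03. Scheduled 22%. Kestria agreement on 08.02.01.03: 08.01.02.03 not covered. → 22%.
Line B: fertiliser → 08.02; tablet form → 08.02.01; analytical-grade → 08.02.01.03. Scheduled 29%. Brenmore agreement on 08.03: 08.02.01.03 not covered. → 29%.
Line C: fertiliser → 08.02; tablet form → 08.02.01; technical-grade → 08.02.01.01. Scheduled 38%. No special measure applies. → 38%.
Line D: pigment → 08.03; tablet form → 08.03.03; crude → 08.03.03.01. Scheduled 21%. Norvale agreement on 08.03.02.02: 08.03.03.01 not covered. → 21%.
Line E: pigment → 08.03; tablet form → 08.03.03; analytical-grade → 08.03.03.02. Scheduled 12%. Brenmore agreement on 08.03: RVC ≥ 55% → 6% available; preferential 6%. → 6%.
Sum: 22% + 29% + 38% + 21% + 6% = 116%.

116%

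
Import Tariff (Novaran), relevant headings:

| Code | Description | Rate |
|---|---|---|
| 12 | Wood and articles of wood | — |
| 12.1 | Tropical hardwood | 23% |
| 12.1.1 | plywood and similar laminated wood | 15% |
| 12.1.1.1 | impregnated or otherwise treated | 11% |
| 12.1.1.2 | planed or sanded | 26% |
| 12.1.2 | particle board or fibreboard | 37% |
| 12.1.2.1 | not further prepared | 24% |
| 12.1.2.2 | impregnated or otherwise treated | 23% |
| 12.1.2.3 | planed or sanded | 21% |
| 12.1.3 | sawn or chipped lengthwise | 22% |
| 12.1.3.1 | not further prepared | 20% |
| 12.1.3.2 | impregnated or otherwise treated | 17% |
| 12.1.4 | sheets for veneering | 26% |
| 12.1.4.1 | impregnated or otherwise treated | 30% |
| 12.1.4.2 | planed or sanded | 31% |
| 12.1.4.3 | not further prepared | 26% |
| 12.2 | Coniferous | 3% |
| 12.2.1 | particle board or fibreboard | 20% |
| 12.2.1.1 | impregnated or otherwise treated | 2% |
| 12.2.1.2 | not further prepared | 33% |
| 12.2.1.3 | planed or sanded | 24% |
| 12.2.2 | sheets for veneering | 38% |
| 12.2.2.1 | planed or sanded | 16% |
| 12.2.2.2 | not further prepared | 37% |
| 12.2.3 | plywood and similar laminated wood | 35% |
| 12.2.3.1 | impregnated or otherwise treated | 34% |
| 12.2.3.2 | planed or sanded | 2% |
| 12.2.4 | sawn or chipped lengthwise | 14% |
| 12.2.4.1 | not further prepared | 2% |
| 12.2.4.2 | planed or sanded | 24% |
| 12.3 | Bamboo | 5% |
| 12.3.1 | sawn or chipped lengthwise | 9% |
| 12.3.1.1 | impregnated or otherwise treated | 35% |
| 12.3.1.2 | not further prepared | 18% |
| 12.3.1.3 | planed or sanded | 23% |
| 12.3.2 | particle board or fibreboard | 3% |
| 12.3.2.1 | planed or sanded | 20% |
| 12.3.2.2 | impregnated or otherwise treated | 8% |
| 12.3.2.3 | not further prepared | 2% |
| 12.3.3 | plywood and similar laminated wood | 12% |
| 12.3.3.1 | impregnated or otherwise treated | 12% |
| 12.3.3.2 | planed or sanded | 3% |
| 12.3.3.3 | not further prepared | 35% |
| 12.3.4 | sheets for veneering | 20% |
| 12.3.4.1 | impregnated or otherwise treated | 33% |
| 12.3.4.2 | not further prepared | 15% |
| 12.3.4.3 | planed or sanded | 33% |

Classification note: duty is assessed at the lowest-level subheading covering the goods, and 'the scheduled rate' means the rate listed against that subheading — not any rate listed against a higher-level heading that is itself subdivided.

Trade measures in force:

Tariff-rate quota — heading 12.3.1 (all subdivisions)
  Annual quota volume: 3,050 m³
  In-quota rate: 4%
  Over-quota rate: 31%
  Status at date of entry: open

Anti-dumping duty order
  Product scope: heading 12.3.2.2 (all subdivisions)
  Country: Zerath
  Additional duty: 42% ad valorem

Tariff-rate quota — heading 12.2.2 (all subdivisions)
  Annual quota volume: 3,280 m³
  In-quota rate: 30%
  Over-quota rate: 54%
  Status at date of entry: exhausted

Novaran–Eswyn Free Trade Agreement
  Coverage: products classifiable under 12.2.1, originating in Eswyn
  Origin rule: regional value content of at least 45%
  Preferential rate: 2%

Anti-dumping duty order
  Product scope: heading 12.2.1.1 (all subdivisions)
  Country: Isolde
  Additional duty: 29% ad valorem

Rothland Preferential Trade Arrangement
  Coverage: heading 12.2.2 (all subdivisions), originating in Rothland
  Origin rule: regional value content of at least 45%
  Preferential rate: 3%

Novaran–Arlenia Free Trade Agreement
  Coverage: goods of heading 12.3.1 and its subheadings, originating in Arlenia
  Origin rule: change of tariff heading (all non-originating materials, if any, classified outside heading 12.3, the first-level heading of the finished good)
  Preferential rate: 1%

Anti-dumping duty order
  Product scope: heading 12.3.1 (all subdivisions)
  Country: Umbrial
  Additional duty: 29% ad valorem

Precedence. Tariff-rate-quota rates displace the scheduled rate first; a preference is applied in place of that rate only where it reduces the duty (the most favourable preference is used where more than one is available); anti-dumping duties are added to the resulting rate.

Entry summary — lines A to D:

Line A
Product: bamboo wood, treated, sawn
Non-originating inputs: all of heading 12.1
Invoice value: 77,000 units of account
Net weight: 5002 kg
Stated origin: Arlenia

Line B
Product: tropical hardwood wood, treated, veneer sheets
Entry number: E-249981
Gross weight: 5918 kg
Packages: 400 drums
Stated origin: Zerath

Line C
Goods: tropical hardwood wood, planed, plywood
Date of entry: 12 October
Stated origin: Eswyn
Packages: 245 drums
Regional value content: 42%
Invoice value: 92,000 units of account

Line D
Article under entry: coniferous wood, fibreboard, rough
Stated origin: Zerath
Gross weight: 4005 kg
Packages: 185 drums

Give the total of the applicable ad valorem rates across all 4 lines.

Line A: bamboo → 12.3; sawn → 12.3.1; treated → 12.3.1.1. Scheduled 35%. quota on 12.3.1 open → in-quota 4%; Arlenia agreement on 12.3.1: CTH met → 1% available; preferential 1%. → 1%.
Line B: tropical hardwood → 12.1; veneer sheets → 12.1.4; treated → 12.1.4.1. Scheduled 30%. No special measure applies. → 30%.
Line C: tropical hardwood → 12.1; plywood → 12.1.1; planed → 12.1.1.2. Scheduled 26%. Eswyn agreement on 12.2.1: 12.1.1.2 not covered. → 26%.
Line D: coniferous → 12.2; fibreboard → 12.2.1; rough → 12.2.1.2. Scheduled 33%. No special measure applies. → 33%.
Sum: 1% + 30% + 26% + 33% = 90%.

90%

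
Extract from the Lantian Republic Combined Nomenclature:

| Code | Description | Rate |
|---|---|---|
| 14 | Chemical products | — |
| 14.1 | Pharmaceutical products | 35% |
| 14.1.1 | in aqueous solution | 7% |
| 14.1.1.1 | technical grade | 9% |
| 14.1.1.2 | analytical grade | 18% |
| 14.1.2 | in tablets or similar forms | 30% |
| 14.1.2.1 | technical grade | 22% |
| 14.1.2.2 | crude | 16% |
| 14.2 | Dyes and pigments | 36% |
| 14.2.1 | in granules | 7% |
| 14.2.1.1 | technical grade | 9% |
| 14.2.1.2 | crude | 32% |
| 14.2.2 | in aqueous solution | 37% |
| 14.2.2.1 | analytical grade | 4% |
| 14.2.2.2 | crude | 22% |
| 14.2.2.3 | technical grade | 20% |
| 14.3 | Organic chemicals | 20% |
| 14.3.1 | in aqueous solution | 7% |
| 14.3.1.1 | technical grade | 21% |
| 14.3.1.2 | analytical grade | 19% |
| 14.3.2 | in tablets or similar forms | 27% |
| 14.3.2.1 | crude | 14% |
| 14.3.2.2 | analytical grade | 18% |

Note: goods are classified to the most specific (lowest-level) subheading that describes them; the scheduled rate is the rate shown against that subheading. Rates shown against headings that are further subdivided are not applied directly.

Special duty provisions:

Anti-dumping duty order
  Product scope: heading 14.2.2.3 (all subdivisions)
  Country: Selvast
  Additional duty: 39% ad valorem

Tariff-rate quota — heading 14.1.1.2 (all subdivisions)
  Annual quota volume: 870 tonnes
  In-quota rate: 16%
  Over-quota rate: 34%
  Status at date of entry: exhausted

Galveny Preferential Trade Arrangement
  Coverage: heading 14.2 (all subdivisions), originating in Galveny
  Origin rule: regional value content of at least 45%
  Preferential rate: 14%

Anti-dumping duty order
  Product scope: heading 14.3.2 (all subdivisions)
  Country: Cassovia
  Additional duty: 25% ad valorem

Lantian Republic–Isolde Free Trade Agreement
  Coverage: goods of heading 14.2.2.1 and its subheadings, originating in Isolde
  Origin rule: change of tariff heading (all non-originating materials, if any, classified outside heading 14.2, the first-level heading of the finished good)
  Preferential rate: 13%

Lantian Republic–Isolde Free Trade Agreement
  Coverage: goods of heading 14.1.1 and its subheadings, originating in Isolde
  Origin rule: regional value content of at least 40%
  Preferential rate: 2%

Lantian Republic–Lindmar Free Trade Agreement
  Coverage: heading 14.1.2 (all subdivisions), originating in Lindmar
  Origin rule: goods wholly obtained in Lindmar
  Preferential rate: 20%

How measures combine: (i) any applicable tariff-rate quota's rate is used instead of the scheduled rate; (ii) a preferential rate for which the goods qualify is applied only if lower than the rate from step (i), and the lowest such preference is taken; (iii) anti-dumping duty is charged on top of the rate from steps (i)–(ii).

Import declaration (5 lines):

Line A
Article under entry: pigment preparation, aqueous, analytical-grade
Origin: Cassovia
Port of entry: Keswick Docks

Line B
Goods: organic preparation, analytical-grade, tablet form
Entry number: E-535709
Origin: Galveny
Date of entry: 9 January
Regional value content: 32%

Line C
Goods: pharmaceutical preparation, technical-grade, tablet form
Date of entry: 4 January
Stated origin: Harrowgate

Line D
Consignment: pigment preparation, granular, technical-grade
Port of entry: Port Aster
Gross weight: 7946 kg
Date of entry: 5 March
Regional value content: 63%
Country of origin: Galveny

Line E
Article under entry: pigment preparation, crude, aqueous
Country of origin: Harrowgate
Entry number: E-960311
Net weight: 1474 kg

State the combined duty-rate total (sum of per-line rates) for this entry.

75%

Line A: pigment → 14.2; aqueous → 14.2.2; analytical-grade → 14.2.2.1. Scheduled 4%. No special measure applies. → 4%.
Line B: organic → 14.3; tablet form → 14.3.2; analytical-grade → 14.3.2.2. Scheduled 18%. Galveny agreement on 14.2: 14.3.2.2 not covered. → 18%.
Line C: pharmaceutical → 14.1; tablet form → 14.1.2; technical-grade → 14.1.2.1. Scheduled 22%. No special measure applies. → 22%.
Line D: pigment → 14.2; granular → 14.2.1; technical-grade → 14.2.1.1. Scheduled 9%. Galveny agreement on 14.2: RVC ≥ 45% → 14% available; preference 14% not lower than 9% → no reduction. → 9%.
Line E: pigment → 14.2; aqueous → 14.2.2; crude → 14.2.2.2. Scheduled 22%. No special measure applies. → 22%.
Sum: 4% + 18% + 22% + 9% + 22% = 75%.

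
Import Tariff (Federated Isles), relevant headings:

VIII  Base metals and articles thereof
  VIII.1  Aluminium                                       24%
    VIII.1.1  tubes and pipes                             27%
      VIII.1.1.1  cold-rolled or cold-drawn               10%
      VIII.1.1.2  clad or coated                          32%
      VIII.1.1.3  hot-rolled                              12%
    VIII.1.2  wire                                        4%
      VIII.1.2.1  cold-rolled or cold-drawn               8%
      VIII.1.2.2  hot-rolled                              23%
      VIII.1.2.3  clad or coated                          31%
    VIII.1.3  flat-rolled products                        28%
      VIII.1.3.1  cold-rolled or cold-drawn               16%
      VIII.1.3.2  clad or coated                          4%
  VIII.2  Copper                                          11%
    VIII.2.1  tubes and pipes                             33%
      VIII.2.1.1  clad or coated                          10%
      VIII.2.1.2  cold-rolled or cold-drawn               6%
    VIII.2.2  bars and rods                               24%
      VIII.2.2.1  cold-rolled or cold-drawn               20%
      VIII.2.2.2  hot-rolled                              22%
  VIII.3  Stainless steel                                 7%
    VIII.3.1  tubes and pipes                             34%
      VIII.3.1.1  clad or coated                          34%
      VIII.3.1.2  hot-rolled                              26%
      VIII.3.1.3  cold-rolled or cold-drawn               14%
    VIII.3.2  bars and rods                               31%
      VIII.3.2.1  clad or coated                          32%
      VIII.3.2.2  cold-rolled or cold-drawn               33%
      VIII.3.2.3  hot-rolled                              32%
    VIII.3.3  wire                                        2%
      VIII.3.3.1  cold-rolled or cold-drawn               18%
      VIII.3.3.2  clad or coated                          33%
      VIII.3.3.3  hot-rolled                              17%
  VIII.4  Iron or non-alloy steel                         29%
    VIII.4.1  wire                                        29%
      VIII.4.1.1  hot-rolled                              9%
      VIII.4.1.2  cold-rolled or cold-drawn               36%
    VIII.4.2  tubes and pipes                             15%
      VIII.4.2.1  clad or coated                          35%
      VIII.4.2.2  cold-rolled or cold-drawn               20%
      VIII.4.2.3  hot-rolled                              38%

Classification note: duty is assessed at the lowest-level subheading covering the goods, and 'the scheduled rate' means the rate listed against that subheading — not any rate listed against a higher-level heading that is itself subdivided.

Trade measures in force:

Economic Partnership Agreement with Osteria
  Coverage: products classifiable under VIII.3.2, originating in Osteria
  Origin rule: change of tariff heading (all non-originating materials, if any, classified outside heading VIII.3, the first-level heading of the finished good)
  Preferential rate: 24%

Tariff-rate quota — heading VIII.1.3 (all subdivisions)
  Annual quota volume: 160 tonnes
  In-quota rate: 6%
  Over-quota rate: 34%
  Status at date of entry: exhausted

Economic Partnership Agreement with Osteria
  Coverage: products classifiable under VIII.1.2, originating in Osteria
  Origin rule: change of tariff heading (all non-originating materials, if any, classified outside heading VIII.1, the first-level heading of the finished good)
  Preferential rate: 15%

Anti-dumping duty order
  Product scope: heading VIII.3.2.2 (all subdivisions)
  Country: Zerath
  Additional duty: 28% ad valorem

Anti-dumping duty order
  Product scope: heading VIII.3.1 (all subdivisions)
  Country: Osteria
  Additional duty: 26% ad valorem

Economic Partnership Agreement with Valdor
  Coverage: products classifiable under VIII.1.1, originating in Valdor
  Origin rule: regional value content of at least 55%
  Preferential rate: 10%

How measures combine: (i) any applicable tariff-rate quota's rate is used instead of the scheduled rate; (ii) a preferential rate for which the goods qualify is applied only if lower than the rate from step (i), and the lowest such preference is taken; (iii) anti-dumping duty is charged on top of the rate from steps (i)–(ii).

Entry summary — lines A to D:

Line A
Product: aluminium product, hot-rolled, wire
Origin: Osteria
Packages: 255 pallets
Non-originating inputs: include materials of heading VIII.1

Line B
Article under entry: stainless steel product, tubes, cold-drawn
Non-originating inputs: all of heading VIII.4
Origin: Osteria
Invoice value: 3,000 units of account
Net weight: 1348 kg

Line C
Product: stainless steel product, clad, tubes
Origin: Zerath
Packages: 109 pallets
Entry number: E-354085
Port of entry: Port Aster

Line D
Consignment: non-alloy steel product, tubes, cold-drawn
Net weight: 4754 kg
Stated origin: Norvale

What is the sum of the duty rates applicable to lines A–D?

Line A: aluminium → VIII.1; wire → VIII.1.2; hot-rolled → VIII.1.2.2. Scheduled 23%. Osteria agreement on VIII.3.2: VIII.1.2.2 not covered; Osteria agreement on VIII.1.2: CTH not met. → 23%.
Line B: stainless steel → VIII.3; tubes → VIII.3.1; cold-drawn → VIII.3.1.3. Scheduled 14%. Osteria agreement on VIII.3.2: VIII.3.1.3 not covered; Osteria agreement on VIII.1.2: VIII.3.1.3 not covered; anti-dumping (Osteria, VIII.3.1): +26%; total 14% + 26% = 40%. → 40%.
Line C: stainless steel → VIII.3; tubes → VIII.3.1; clad → VIII.3.1.1. Scheduled 34%. No special measure applies. → 34%.
Line D: non-alloy steel → VIII.4; tubes → VIII.4.2; cold-drawn → VIII.4.2.2. Scheduled 20%. No special measure applies. → 20%.
Sum: 23% + 40% + 34% + 20% = 117%.

117%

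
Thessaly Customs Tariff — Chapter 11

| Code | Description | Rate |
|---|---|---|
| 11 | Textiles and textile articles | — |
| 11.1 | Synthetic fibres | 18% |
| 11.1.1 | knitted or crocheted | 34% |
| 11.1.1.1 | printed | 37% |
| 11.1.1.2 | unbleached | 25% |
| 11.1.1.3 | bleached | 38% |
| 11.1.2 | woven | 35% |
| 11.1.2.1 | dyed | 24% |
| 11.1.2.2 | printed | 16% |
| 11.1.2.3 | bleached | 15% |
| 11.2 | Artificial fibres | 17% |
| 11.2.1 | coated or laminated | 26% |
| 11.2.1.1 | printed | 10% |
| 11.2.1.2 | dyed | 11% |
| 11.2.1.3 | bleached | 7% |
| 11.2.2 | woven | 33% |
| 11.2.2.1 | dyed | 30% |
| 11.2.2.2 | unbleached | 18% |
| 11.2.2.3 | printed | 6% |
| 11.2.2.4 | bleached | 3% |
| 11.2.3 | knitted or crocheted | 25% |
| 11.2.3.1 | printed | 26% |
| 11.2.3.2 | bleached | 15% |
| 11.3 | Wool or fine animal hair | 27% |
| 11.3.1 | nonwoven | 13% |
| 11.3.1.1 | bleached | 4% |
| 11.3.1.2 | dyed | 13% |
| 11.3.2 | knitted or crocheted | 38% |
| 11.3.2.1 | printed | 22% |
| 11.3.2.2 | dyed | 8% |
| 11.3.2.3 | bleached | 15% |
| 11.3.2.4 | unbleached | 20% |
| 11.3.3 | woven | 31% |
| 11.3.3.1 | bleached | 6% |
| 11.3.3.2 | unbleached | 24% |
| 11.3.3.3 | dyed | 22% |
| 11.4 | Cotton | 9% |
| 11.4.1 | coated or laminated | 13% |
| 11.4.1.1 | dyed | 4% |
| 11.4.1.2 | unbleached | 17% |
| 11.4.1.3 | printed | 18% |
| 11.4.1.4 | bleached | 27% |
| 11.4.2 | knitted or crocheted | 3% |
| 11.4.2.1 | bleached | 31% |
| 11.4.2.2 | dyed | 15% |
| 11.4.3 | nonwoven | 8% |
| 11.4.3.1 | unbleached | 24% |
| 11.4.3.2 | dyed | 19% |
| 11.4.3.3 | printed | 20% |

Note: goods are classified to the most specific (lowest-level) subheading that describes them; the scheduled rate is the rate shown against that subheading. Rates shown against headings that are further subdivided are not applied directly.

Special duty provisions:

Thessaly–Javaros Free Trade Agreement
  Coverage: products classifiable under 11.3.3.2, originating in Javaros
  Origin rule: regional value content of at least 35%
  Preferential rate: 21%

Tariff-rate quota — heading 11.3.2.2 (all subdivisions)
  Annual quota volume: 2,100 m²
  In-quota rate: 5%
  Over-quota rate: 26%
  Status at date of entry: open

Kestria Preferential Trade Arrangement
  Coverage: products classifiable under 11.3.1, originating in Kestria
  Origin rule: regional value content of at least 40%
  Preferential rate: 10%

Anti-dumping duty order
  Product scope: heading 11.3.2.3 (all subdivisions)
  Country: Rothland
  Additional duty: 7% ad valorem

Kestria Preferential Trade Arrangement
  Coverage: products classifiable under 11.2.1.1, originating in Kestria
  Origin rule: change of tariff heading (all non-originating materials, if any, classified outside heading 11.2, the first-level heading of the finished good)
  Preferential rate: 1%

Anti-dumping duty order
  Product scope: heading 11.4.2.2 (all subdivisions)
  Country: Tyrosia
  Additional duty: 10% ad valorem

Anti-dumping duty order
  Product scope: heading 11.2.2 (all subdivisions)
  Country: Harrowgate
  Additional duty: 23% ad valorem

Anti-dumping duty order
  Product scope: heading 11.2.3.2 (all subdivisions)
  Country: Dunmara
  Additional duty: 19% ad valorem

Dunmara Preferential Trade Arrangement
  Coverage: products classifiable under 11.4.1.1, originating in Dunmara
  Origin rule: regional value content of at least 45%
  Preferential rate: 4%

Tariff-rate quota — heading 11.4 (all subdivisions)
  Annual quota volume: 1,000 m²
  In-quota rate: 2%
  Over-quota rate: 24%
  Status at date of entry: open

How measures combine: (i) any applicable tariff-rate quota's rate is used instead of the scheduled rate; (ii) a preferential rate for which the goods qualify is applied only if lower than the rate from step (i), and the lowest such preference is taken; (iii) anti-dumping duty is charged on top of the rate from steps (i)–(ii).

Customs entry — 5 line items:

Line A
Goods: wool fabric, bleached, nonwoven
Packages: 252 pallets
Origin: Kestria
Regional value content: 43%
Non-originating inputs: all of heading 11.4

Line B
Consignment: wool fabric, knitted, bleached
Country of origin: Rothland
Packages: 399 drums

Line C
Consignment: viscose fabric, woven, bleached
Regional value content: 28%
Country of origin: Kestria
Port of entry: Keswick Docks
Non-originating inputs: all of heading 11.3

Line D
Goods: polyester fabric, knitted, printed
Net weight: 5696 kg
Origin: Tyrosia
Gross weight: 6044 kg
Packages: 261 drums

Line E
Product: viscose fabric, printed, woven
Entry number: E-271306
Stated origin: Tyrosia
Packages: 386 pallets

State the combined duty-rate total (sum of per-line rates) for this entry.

Line A: wool → 11.3; nonwoven → 11.3.1; bleached → 11.3.1.1. Scheduled 4%. Kestria agreement on 11.3.1: RVC ≥ 40% → 10% available; Kestria agreement on 11.2.1.1: 11.3.1.1 not covered; preference 10% not lower than 4% → no reduction. → 4%.
Line B: wool → 11.3; knitted → 11.3.2; bleached → 11.3.2.3. Scheduled 15%. anti-dumping (Rothland, 11.3.2.3): +7%; total 15% + 7% = 22%. → 22%.
Line C: viscose → 11.2; woven → 11.2.2; bleached → 11.2.2.4. Scheduled 3%. Kestria agreement on 11.3.1: 11.2.2.4 not covered; Kestria agreement on 11.2.1.1: 11.2.2.4 not covered. → 3%.
Line D: polyester → 11.1; knitted → 11.1.1; printed → 11.1.1.1. Scheduled 37%. No special measure applies. → 37%.
Line E: viscose → 11.2; woven → 11.2.2; printed → 11.2.2.3. Scheduled 6%. No special measure applies. → 6%.
Sum: 4% + 22% + 3% + 37% + 6% = 72%.

72%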